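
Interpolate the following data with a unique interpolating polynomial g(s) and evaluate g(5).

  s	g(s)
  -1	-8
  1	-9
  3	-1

Evaluate each Lagrange basis at s = 5:
L_0(5) = (4)·(2)/[(-2)·(-4)] = 1
L_1(5) = (6)·(2)/[(2)·(-2)] = -3
L_2(5) = (6)·(4)/[(4)·(2)] = 3
Sum: (-8)·(1) + (-9)·(-3) + (-1)·(3) = 16

16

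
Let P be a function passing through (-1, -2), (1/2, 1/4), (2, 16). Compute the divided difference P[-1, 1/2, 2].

3

P[-1,1/2] = (1/4 - (-2)) / (1/2 - (-1)) = 3/2
P[1/2,2] = (16 - 1/4) / (2 - 1/2) = 21/2
P[-1,1/2,2] = (21/2 - 3/2) / (2 - (-1)) = 3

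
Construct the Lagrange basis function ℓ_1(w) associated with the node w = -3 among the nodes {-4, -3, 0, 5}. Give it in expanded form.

ℓ_1(w) = (1/24)w^3 - (1/24)w^2 - (5/6)w

ℓ_1(w) = (w + 4)w(w - 5) / [(1)·(-3)·(-8)]
       = (w^3 - w^2 - 20w) / (24)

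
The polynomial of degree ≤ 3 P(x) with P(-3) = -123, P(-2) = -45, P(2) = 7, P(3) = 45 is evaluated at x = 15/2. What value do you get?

8361/8

Evaluate each Lagrange basis at x = 15/2:
L_0(15/2) = (19/2)·(11/2)·(9/2)/[(-1)·(-5)·(-6)] = -627/80
L_1(15/2) = (21/2)·(11/2)·(9/2)/[(1)·(-4)·(-5)] = 2079/160
L_2(15/2) = (21/2)·(19/2)·(9/2)/[(5)·(4)·(-1)] = -3591/160
L_3(15/2) = (21/2)·(19/2)·(11/2)/[(6)·(5)·(1)] = 1463/80
Sum: (-123)·(-627/80) + (-45)·(2079/160) + 7·(-3591/160) + 45·(1463/80) = 8361/8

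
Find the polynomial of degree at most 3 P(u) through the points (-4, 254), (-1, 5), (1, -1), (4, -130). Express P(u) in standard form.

P(u) = -3u^3 + 4u^2 - 2

L_0(u) = (u + 1)(u - 1)(u - 4) / [-120] = -(1/120)u^3 + (1/30)u^2 + (1/120)u - 1/30
L_1(u) = (u + 4)(u - 1)(u - 4) / [30] = (1/30)u^3 - (1/30)u^2 - (8/15)u + 8/15
L_2(u) = (u + 4)(u + 1)(u - 4) / [-30] = -(1/30)u^3 - (1/30)u^2 + (8/15)u + 8/15
L_3(u) = (u + 4)(u + 1)(u - 1) / [120] = (1/120)u^3 + (1/30)u^2 - (1/120)u - 1/30
P(u) = 254·L_0 + 5·L_1 + (-1)·L_2 + (-130)·L_3
  254·L_0(u) = -(127/60)u^3 + (127/15)u^2 + (127/60)u - 127/15
  5·L_1(u) = (1/6)u^3 - (1/6)u^2 - (8/3)u + 8/3
  (-1)·L_2(u) = (1/30)u^3 + (1/30)u^2 - (8/15)u - 8/15
  (-130)·L_3(u) = -(13/12)u^3 - (13/3)u^2 + (13/12)u + 13/3
Adding term by term: -3u^3 + 4u^2 - 2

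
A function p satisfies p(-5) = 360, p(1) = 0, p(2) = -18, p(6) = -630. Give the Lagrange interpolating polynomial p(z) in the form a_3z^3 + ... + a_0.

Build the Lagrange basis polynomials:
L_0(z) = (z - 1)(z - 2)(z - 6) / [-462] = -(1/462)z^3 + (3/154)z^2 - (10/231)z + 2/77
L_1(z) = (z + 5)(z - 2)(z - 6) / [30] = (1/30)z^3 - (1/10)z^2 - (14/15)z + 2
L_2(z) = (z + 5)(z - 1)(z - 6) / [-28] = -(1/28)z^3 + (1/14)z^2 + (29/28)z - 15/14
L_3(z) = (z + 5)(z - 1)(z - 2) / [220] = (1/220)z^3 + (1/110)z^2 - (13/220)z + 1/22
p(z) = 360·L_0 + 0·L_1 + (-18)·L_2 + (-630)·L_3
  360·L_0(z) = -(60/77)z^3 + (540/77)z^2 - (1200/77)z + 720/77
  0·L_1(z) = 0
  (-18)·L_2(z) = (9/14)z^3 - (9/7)z^2 - (261/14)z + 135/7
  (-630)·L_3(z) = -(63/22)z^3 - (63/11)z^2 + (819/22)z - 315/11
Adding term by term: -3z^3 + 3z

p(z) = -3z^3 + 3z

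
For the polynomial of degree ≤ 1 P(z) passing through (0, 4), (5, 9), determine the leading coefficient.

L_0(z) = (z - 5) / [-5] = -(1/5)z + 1
L_1(z) = z / [5] = (1/5)z
P(z) = 4·L_0 + 9·L_1
Only the coefficient of z is needed; take it from each L_i and combine:
4·(-1/5) + 9·(1/5) = 1

1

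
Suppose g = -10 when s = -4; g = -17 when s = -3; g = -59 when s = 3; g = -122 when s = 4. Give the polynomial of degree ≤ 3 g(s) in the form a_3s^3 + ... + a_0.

g(s) = -s^3 - 4s^2 + 2s - 2

L_0(s) = (s + 3)(s - 3)(s - 4) / [-56] = -(1/56)s^3 + (1/14)s^2 + (9/56)s - 9/14
L_1(s) = (s + 4)(s - 3)(s - 4) / [42] = (1/42)s^3 - (1/14)s^2 - (8/21)s + 8/7
L_2(s) = (s + 4)(s + 3)(s - 4) / [-42] = -(1/42)s^3 - (1/14)s^2 + (8/21)s + 8/7
L_3(s) = (s + 4)(s + 3)(s - 3) / [56] = (1/56)s^3 + (1/14)s^2 - (9/56)s - 9/14
g(s) = (-10)·L_0 + (-17)·L_1 + (-59)·L_2 + (-122)·L_3
  (-10)·L_0(s) = (5/28)s^3 - (5/7)s^2 - (45/28)s + 45/7
  (-17)·L_1(s) = -(17/42)s^3 + (17/14)s^2 + (136/21)s - 136/7
  (-59)·L_2(s) = (59/42)s^3 + (59/14)s^2 - (472/21)s - 472/7
  (-122)·L_3(s) = -(61/28)s^3 - (61/7)s^2 + (549/28)s + 549/7
Adding term by term: -s^3 - 4s^2 + 2s - 2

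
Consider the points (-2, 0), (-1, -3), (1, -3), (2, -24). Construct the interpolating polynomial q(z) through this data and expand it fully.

q(z) = -2z^3 - 3z^2 + 2z

Newton's divided differences:
q[-2,-1] = (-3 - 0) / (-1 - (-2)) = -3
q[-1,1] = (-3 - (-3)) / (1 - (-1)) = 0
q[1,2] = (-24 - (-3)) / (2 - 1) = -21
q[-2,-1,1] = (0 - (-3)) / (1 - (-2)) = 1
q[-1,1,2] = (-21 - 0) / (2 - (-1)) = -7
q[-2,-1,1,2] = (-7 - 1) / (2 - (-2)) = -2
q(z) = (-3)·(z + 2) + 1·(z + 2)(z + 1) + (-2)·(z + 2)(z + 1)(z - 1)
Expanding: q(z) = -2z^3 - 3z^2 + 2z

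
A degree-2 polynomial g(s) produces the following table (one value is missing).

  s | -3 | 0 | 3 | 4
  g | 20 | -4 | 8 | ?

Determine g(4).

The 3 known values determine g uniquely (degree ≤ 2).
L_0(4) = (4)·(1)/[(-3)·(-6)] = 2/9
L_1(4) = (7)·(1)/[(3)·(-3)] = -7/9
L_2(4) = (7)·(4)/[(6)·(3)] = 14/9
Sum: 20·(2/9) + (-4)·(-7/9) + 8·(14/9) = 20

20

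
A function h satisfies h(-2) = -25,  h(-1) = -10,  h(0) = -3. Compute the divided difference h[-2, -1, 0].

h[-2,-1] = (-10 - (-25)) / (-1 - (-2)) = 15
h[-1,0] = (-3 - (-10)) / (0 - (-1)) = 7
h[-2,-1,0] = (7 - 15) / (0 - (-2)) = -4

-4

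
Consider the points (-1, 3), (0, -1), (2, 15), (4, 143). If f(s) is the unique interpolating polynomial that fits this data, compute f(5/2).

131/4

L_0(5/2) = (5/2)·(1/2)·(-3/2)/[(-1)·(-3)·(-5)] = 1/8
L_1(5/2) = (7/2)·(1/2)·(-3/2)/[(1)·(-2)·(-4)] = -21/64
L_2(5/2) = (7/2)·(5/2)·(-3/2)/[(3)·(2)·(-2)] = 35/32
L_3(5/2) = (7/2)·(5/2)·(1/2)/[(5)·(4)·(2)] = 7/64
Sum: 3·(1/8) + (-1)·(-21/64) + 15·(35/32) + 143·(7/64) = 131/4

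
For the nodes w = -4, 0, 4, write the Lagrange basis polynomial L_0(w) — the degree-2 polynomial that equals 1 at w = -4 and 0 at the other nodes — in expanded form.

L_0(w) = w(w - 4) / [(-4)·(-8)]
       = (w^2 - 4w) / (32)

L_0(w) = (1/32)w^2 - (1/8)w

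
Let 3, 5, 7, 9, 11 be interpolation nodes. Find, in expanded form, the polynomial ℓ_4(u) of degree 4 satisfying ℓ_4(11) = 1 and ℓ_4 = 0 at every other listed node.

ℓ_4(u) = (1/384)u^4 - (1/16)u^3 + (103/192)u^2 - (31/16)u + 315/128

ℓ_4(u) = (u - 3)(u - 5)(u - 7)(u - 9) / [(8)·(6)·(4)·(2)]
       = (u^4 - 24u^3 + 206u^2 - 744u + 945) / (384)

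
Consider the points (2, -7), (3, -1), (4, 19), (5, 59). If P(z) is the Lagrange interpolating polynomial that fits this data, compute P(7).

223

L_0(7) = (4)·(3)·(2)/[(-1)·(-2)·(-3)] = -4
L_1(7) = (5)·(3)·(2)/[(1)·(-1)·(-2)] = 15
L_2(7) = (5)·(4)·(2)/[(2)·(1)·(-1)] = -20
L_3(7) = (5)·(4)·(3)/[(3)·(2)·(1)] = 10
Sum: (-7)·(-4) + (-1)·(15) + 19·(-20) + 59·(10) = 223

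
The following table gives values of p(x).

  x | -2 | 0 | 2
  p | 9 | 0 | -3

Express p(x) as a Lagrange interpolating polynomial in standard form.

L_0(x) = x(x - 2) / [8] = (1/8)x^2 - (1/4)x
L_1(x) = (x + 2)(x - 2) / [-4] = -(1/4)x^2 + 1
L_2(x) = (x + 2)x / [8] = (1/8)x^2 + (1/4)x
p(x) = 9·L_0 + 0·L_1 + (-3)·L_2
  9·L_0(x) = (9/8)x^2 - (9/4)x
  0·L_1(x) = 0
  (-3)·L_2(x) = -(3/8)x^2 - (3/4)x
Adding term by term: (3/4)x^2 - 3x

p(x) = (3/4)x^2 - 3x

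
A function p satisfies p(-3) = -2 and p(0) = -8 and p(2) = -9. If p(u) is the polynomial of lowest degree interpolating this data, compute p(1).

Evaluate each Lagrange basis at u = 1:
L_0(1) = (1)·(-1)/[(-3)·(-5)] = -1/15
L_1(1) = (4)·(-1)/[(3)·(-2)] = 2/3
L_2(1) = (4)·(1)/[(5)·(2)] = 2/5
Sum: (-2)·(-1/15) + (-8)·(2/3) + (-9)·(2/5) = -44/5

-44/5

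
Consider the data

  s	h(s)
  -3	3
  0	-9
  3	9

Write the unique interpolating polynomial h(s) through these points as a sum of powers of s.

h(s) = (5/3)s^2 + s - 9

Newton's divided differences:
h[-3,0] = (-9 - 3) / (0 - (-3)) = -4
h[0,3] = (9 - (-9)) / (3 - 0) = 6
h[-3,0,3] = (6 - (-4)) / (3 - (-3)) = 5/3
h(s) = 3 + (-4)·(s + 3) + (5/3)·(s + 3)s
Expanding: h(s) = (5/3)s^2 + s - 9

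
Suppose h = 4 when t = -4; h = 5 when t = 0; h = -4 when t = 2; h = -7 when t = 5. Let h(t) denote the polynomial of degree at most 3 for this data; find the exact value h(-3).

Evaluate each Lagrange basis at t = -3:
L_0(-3) = (-3)·(-5)·(-8)/[(-4)·(-6)·(-9)] = 5/9
L_1(-3) = (1)·(-5)·(-8)/[(4)·(-2)·(-5)] = 1
L_2(-3) = (1)·(-3)·(-8)/[(6)·(2)·(-3)] = -2/3
L_3(-3) = (1)·(-3)·(-5)/[(9)·(5)·(3)] = 1/9
Sum: 4·(5/9) + 5·(1) + (-4)·(-2/3) + (-7)·(1/9) = 82/9

82/9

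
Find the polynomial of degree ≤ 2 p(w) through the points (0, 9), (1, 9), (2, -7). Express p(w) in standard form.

Build the Lagrange basis polynomials:
L_0(w) = (w - 1)(w - 2) / [2] = (1/2)w^2 - (3/2)w + 1
L_1(w) = w(w - 2) / [-1] = -w^2 + 2w
L_2(w) = w(w - 1) / [2] = (1/2)w^2 - (1/2)w
p(w) = 9·L_0 + 9·L_1 + (-7)·L_2
  9·L_0(w) = (9/2)w^2 - (27/2)w + 9
  9·L_1(w) = -9w^2 + 18w
  (-7)·L_2(w) = -(7/2)w^2 + (7/2)w
Adding term by term: -8w^2 + 8w + 9

p(w) = -8w^2 + 8w + 9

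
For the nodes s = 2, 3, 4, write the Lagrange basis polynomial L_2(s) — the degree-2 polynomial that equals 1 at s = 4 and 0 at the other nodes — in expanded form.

L_2(s) = (1/2)s^2 - (5/2)s + 3

L_2(s) = (s - 2)(s - 3) / [(2)·(1)]
       = (s^2 - 5s + 6) / (2)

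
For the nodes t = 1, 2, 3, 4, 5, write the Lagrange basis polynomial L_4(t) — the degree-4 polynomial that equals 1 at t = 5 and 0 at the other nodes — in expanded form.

L_4(t) = (1/24)t^4 - (5/12)t^3 + (35/24)t^2 - (25/12)t + 1

L_4(t) = (t - 1)(t - 2)(t - 3)(t - 4) / [(4)·(3)·(2)·(1)]
       = (t^4 - 10t^3 + 35t^2 - 50t + 24) / (24)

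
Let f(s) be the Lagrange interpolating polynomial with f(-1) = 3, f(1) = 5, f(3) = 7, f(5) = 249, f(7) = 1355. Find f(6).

Evaluate each Lagrange basis at s = 6:
L_0(6) = (5)·(3)·(1)·(-1)/[(-2)·(-4)·(-6)·(-8)] = -5/128
L_1(6) = (7)·(3)·(1)·(-1)/[(2)·(-2)·(-4)·(-6)] = 7/32
L_2(6) = (7)·(5)·(1)·(-1)/[(4)·(2)·(-2)·(-4)] = -35/64
L_3(6) = (7)·(5)·(3)·(-1)/[(6)·(4)·(2)·(-2)] = 35/32
L_4(6) = (7)·(5)·(3)·(1)/[(8)·(6)·(4)·(2)] = 35/128
Sum: 3·(-5/128) + 5·(7/32) + 7·(-35/64) + 249·(35/32) + 1355·(35/128) = 640

640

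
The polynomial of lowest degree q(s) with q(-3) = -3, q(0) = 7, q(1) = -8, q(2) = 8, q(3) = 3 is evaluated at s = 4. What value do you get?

-1886/15

Evaluate each Lagrange basis at s = 4:
L_0(4) = (4)·(3)·(2)·(1)/[(-3)·(-4)·(-5)·(-6)] = 1/15
L_1(4) = (7)·(3)·(2)·(1)/[(3)·(-1)·(-2)·(-3)] = -7/3
L_2(4) = (7)·(4)·(2)·(1)/[(4)·(1)·(-1)·(-2)] = 7
L_3(4) = (7)·(4)·(3)·(1)/[(5)·(2)·(1)·(-1)] = -42/5
L_4(4) = (7)·(4)·(3)·(2)/[(6)·(3)·(2)·(1)] = 14/3
Sum: (-3)·(1/15) + 7·(-7/3) + (-8)·(7) + 8·(-42/5) + 3·(14/3) = -1886/15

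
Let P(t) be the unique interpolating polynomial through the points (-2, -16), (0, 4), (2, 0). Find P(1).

L_0(1) = (1)·(-1)/[(-2)·(-4)] = -1/8
L_1(1) = (3)·(-1)/[(2)·(-2)] = 3/4
L_2(1) = (3)·(1)/[(4)·(2)] = 3/8
Sum: (-16)·(-1/8) + 4·(3/4) + 0 = 5

5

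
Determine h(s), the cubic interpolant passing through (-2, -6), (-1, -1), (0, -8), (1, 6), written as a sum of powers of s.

Build the Lagrange basis polynomials:
L_0(s) = (s + 1)s(s - 1) / [-6] = -(1/6)s^3 + (1/6)s
L_1(s) = (s + 2)s(s - 1) / [2] = (1/2)s^3 + (1/2)s^2 - s
L_2(s) = (s + 2)(s + 1)(s - 1) / [-2] = -(1/2)s^3 - s^2 + (1/2)s + 1
L_3(s) = (s + 2)(s + 1)s / [6] = (1/6)s^3 + (1/2)s^2 + (1/3)s
h(s) = (-6)·L_0 + (-1)·L_1 + (-8)·L_2 + 6·L_3
  (-6)·L_0(s) = s^3 - s
  (-1)·L_1(s) = -(1/2)s^3 - (1/2)s^2 + s
  (-8)·L_2(s) = 4s^3 + 8s^2 - 4s - 8
  6·L_3(s) = s^3 + 3s^2 + 2s
Adding term by term: (11/2)s^3 + (21/2)s^2 - 2s - 8

h(s) = (11/2)s^3 + (21/2)s^2 - 2s - 8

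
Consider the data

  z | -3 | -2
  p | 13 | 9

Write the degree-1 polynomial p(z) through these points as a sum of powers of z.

p(z) = -4z + 1

Build the Lagrange basis polynomials:
L_0(z) = (z + 2) / [-1] = -z - 2
L_1(z) = (z + 3) / [1] = z + 3
p(z) = 13·L_0 + 9·L_1
  13·L_0(z) = -13z - 26
  9·L_1(z) = 9z + 27
Adding term by term: -4z + 1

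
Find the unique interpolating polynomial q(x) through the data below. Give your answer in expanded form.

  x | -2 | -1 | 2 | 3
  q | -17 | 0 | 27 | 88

q(x) = 3x^3 + x^2 - x + 1

Build the Lagrange basis polynomials:
L_0(x) = (x + 1)(x - 2)(x - 3) / [-20] = -(1/20)x^3 + (1/5)x^2 - (1/20)x - 3/10
L_1(x) = (x + 2)(x - 2)(x - 3) / [12] = (1/12)x^3 - (1/4)x^2 - (1/3)x + 1
L_2(x) = (x + 2)(x + 1)(x - 3) / [-12] = -(1/12)x^3 + (7/12)x + 1/2
L_3(x) = (x + 2)(x + 1)(x - 2) / [20] = (1/20)x^3 + (1/20)x^2 - (1/5)x - 1/5
q(x) = (-17)·L_0 + 0·L_1 + 27·L_2 + 88·L_3
  (-17)·L_0(x) = (17/20)x^3 - (17/5)x^2 + (17/20)x + 51/10
  0·L_1(x) = 0
  27·L_2(x) = -(9/4)x^3 + (63/4)x + 27/2
  88·L_3(x) = (22/5)x^3 + (22/5)x^2 - (88/5)x - 88/5
Adding term by term: 3x^3 + x^2 - x + 1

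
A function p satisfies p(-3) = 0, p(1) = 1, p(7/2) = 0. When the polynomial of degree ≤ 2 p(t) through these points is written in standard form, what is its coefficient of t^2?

-1/10

Build the Lagrange basis polynomials:
L_0(t) = (t - 1)(t - 7/2) / [26] = (1/26)t^2 - (9/52)t + 7/52
L_1(t) = (t + 3)(t - 7/2) / [-10] = -(1/10)t^2 + (1/20)t + 21/20
L_2(t) = (t + 3)(t - 1) / [65/4] = (4/65)t^2 + (8/65)t - 12/65
p(t) = 0·L_0 + 1·L_1 + 0·L_2
Only the coefficient of t^2 is needed; take it from each L_i and combine:
0·(1/26) + 1·(-1/10) + 0·(4/65) = -1/10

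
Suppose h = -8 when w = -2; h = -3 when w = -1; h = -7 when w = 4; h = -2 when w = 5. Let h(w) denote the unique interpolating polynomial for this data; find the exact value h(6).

44/5

L_0(6) = (7)·(2)·(1)/[(-1)·(-6)·(-7)] = -1/3
L_1(6) = (8)·(2)·(1)/[(1)·(-5)·(-6)] = 8/15
L_2(6) = (8)·(7)·(1)/[(6)·(5)·(-1)] = -28/15
L_3(6) = (8)·(7)·(2)/[(7)·(6)·(1)] = 8/3
Sum: (-8)·(-1/3) + (-3)·(8/15) + (-7)·(-28/15) + (-2)·(8/3) = 44/5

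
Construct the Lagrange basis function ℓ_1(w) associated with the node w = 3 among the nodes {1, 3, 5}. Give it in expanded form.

ℓ_1(w) = -(1/4)w^2 + (3/2)w - 5/4

ℓ_1(w) = (w - 1)(w - 5) / [(2)·(-2)]
       = (w^2 - 6w + 5) / (-4)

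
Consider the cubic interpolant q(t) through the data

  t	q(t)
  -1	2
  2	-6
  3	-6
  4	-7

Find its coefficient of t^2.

8/5

Build the Lagrange basis polynomials:
L_0(t) = (t - 2)(t - 3)(t - 4) / [-60] = -(1/60)t^3 + (3/20)t^2 - (13/30)t + 2/5
L_1(t) = (t + 1)(t - 3)(t - 4) / [6] = (1/6)t^3 - t^2 + (5/6)t + 2
L_2(t) = (t + 1)(t - 2)(t - 4) / [-4] = -(1/4)t^3 + (5/4)t^2 - (1/2)t - 2
L_3(t) = (t + 1)(t - 2)(t - 3) / [10] = (1/10)t^3 - (2/5)t^2 + (1/10)t + 3/5
q(t) = 2·L_0 + (-6)·L_1 + (-6)·L_2 + (-7)·L_3
Only the coefficient of t^2 is needed; take it from each L_i and combine:
2·(3/20) + (-6)·(-1) + (-6)·(5/4) + (-7)·(-2/5) = 8/5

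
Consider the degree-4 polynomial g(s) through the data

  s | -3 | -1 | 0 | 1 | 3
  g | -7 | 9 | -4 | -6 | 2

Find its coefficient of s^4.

-2/3

The leading coefficient equals the top divided difference g[-3,-1,0,1,3].
g[-3,-1] = (9 - (-7)) / (-1 - (-3)) = 8
g[-1,0] = (-4 - 9) / (0 - (-1)) = -13
g[0,1] = (-6 - (-4)) / (1 - 0) = -2
g[1,3] = (2 - (-6)) / (3 - 1) = 4
g[-3,-1,0] = (-13 - 8) / (0 - (-3)) = -7
g[-1,0,1] = (-2 - (-13)) / (1 - (-1)) = 11/2
g[0,1,3] = (4 - (-2)) / (3 - 0) = 2
g[-3,-1,0,1] = (11/2 - (-7)) / (1 - (-3)) = 25/8
g[-1,0,1,3] = (2 - 11/2) / (3 - (-1)) = -7/8
g[-3,-1,0,1,3] = (-7/8 - 25/8) / (3 - (-3)) = -2/3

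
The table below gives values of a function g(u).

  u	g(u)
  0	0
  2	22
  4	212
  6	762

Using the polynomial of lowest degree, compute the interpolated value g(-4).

-308

Evaluate each Lagrange basis at u = -4:
L_0(-4) = (-6)·(-8)·(-10)/[(-2)·(-4)·(-6)] = 10
L_1(-4) = (-4)·(-8)·(-10)/[(2)·(-2)·(-4)] = -20
L_2(-4) = (-4)·(-6)·(-10)/[(4)·(2)·(-2)] = 15
L_3(-4) = (-4)·(-6)·(-8)/[(6)·(4)·(2)] = -4
Sum: 0 + 22·(-20) + 212·(15) + 762·(-4) = -308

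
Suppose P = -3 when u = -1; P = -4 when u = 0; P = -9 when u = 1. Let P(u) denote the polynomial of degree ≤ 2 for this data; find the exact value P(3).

-31

Using Newton's divided-difference form:
P[-1,0] = (-4 - (-3)) / (0 - (-1)) = -1
P[0,1] = (-9 - (-4)) / (1 - 0) = -5
P[-1,0,1] = (-5 - (-1)) / (1 - (-1)) = -2
P(3) = -3 + (-1)·(4) + (-2)·(4)·(3) = -31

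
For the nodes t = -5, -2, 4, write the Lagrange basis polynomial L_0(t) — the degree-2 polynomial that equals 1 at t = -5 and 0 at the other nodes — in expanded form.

L_0(t) = (1/27)t^2 - (2/27)t - 8/27

L_0(t) = (t + 2)(t - 4) / [(-3)·(-9)]
       = (t^2 - 2t - 8) / (27)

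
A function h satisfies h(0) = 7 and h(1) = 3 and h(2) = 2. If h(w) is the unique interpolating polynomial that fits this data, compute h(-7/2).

357/8

L_0(-7/2) = (-9/2)·(-11/2)/[(-1)·(-2)] = 99/8
L_1(-7/2) = (-7/2)·(-11/2)/[(1)·(-1)] = -77/4
L_2(-7/2) = (-7/2)·(-9/2)/[(2)·(1)] = 63/8
Sum: 7·(99/8) + 3·(-77/4) + 2·(63/8) = 357/8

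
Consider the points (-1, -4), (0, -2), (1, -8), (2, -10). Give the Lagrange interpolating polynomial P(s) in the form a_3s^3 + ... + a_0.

Build the Lagrange basis polynomials:
L_0(s) = s(s - 1)(s - 2) / [-6] = -(1/6)s^3 + (1/2)s^2 - (1/3)s
L_1(s) = (s + 1)(s - 1)(s - 2) / [2] = (1/2)s^3 - s^2 - (1/2)s + 1
L_2(s) = (s + 1)s(s - 2) / [-2] = -(1/2)s^3 + (1/2)s^2 + s
L_3(s) = (s + 1)s(s - 1) / [6] = (1/6)s^3 - (1/6)s
P(s) = (-4)·L_0 + (-2)·L_1 + (-8)·L_2 + (-10)·L_3
  (-4)·L_0(s) = (2/3)s^3 - 2s^2 + (4/3)s
  (-2)·L_1(s) = -s^3 + 2s^2 + s - 2
  (-8)·L_2(s) = 4s^3 - 4s^2 - 8s
  (-10)·L_3(s) = -(5/3)s^3 + (5/3)s
Adding term by term: 2s^3 - 4s^2 - 4s - 2

P(s) = 2s^3 - 4s^2 - 4s - 2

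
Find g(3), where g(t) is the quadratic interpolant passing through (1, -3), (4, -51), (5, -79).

-29

Using Newton's divided-difference form:
g[1,4] = (-51 - (-3)) / (4 - 1) = -16
g[4,5] = (-79 - (-51)) / (5 - 4) = -28
g[1,4,5] = (-28 - (-16)) / (5 - 1) = -3
g(3) = -3 + (-16)·(2) + (-3)·(2)·(-1) = -29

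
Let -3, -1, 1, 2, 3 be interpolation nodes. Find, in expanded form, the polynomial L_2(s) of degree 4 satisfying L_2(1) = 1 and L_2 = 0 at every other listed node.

L_2(s) = (s + 3)(s + 1)(s - 2)(s - 3) / [(4)·(2)·(-1)·(-2)]
       = (s^4 - s^3 - 11s^2 + 9s + 18) / (16)

L_2(s) = (1/16)s^4 - (1/16)s^3 - (11/16)s^2 + (9/16)s + 9/8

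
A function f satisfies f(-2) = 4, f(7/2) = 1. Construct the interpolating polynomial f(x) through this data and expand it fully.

f(x) = -(6/11)x + 32/11

Build the Lagrange basis polynomials:
L_0(x) = (x - 7/2) / [-11/2] = -(2/11)x + 7/11
L_1(x) = (x + 2) / [11/2] = (2/11)x + 4/11
f(x) = 4·L_0 + 1·L_1
  4·L_0(x) = -(8/11)x + 28/11
  1·L_1(x) = (2/11)x + 4/11
Adding term by term: -(6/11)x + 32/11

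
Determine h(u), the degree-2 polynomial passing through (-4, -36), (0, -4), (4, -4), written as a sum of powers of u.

L_0(u) = u(u - 4) / [32] = (1/32)u^2 - (1/8)u
L_1(u) = (u + 4)(u - 4) / [-16] = -(1/16)u^2 + 1
L_2(u) = (u + 4)u / [32] = (1/32)u^2 + (1/8)u
h(u) = (-36)·L_0 + (-4)·L_1 + (-4)·L_2
  (-36)·L_0(u) = -(9/8)u^2 + (9/2)u
  (-4)·L_1(u) = (1/4)u^2 - 4
  (-4)·L_2(u) = -(1/8)u^2 - (1/2)u
Adding term by term: -u^2 + 4u - 4

h(u) = -u^2 + 4u - 4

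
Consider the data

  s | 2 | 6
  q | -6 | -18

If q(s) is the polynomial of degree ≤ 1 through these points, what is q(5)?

Evaluate each Lagrange basis at s = 5:
L_0(5) = (-1)/[(-4)] = 1/4
L_1(5) = (3)/[(4)] = 3/4
Sum: (-6)·(1/4) + (-18)·(3/4) = -15

-15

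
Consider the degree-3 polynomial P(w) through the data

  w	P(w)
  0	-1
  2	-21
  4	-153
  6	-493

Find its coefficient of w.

2

L_0(w) = (w - 2)(w - 4)(w - 6) / [-48] = -(1/48)w^3 + (1/4)w^2 - (11/12)w + 1
L_1(w) = w(w - 4)(w - 6) / [16] = (1/16)w^3 - (5/8)w^2 + (3/2)w
L_2(w) = w(w - 2)(w - 6) / [-16] = -(1/16)w^3 + (1/2)w^2 - (3/4)w
L_3(w) = w(w - 2)(w - 4) / [48] = (1/48)w^3 - (1/8)w^2 + (1/6)w
P(w) = (-1)·L_0 + (-21)·L_1 + (-153)·L_2 + (-493)·L_3
Only the coefficient of w is needed; take it from each L_i and combine:
(-1)·(-11/12) + (-21)·(3/2) + (-153)·(-3/4) + (-493)·(1/6) = 2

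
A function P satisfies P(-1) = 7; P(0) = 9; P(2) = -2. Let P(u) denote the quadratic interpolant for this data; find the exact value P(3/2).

21/8

Evaluate each Lagrange basis at u = 3/2:
L_0(3/2) = (3/2)·(-1/2)/[(-1)·(-3)] = -1/4
L_1(3/2) = (5/2)·(-1/2)/[(1)·(-2)] = 5/8
L_2(3/2) = (5/2)·(3/2)/[(3)·(2)] = 5/8
Sum: 7·(-1/4) + 9·(5/8) + (-2)·(5/8) = 21/8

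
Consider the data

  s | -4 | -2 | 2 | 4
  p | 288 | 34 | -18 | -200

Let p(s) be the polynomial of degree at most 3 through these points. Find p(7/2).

-513/4

Evaluate each Lagrange basis at s = 7/2:
L_0(7/2) = (11/2)·(3/2)·(-1/2)/[(-2)·(-6)·(-8)] = 11/256
L_1(7/2) = (15/2)·(3/2)·(-1/2)/[(2)·(-4)·(-6)] = -15/128
L_2(7/2) = (15/2)·(11/2)·(-1/2)/[(6)·(4)·(-2)] = 55/128
L_3(7/2) = (15/2)·(11/2)·(3/2)/[(8)·(6)·(2)] = 165/256
Sum: 288·(11/256) + 34·(-15/128) + (-18)·(55/128) + (-200)·(165/256) = -513/4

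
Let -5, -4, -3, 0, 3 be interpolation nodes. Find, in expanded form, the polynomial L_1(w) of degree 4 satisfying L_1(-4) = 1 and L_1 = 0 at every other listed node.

L_1(w) = -(1/28)w^4 - (5/28)w^3 + (9/28)w^2 + (45/28)w

L_1(w) = (w + 5)(w + 3)w(w - 3) / [(1)·(-1)·(-4)·(-7)]
       = (w^4 + 5w^3 - 9w^2 - 45w) / (-28)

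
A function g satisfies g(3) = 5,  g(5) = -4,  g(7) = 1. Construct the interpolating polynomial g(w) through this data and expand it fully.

g(w) = (7/4)w^2 - (37/2)w + 179/4

L_0(w) = (w - 5)(w - 7) / [8] = (1/8)w^2 - (3/2)w + 35/8
L_1(w) = (w - 3)(w - 7) / [-4] = -(1/4)w^2 + (5/2)w - 21/4
L_2(w) = (w - 3)(w - 5) / [8] = (1/8)w^2 - w + 15/8
g(w) = 5·L_0 + (-4)·L_1 + 1·L_2
  5·L_0(w) = (5/8)w^2 - (15/2)w + 175/8
  (-4)·L_1(w) = w^2 - 10w + 21
  1·L_2(w) = (1/8)w^2 - w + 15/8
Adding term by term: (7/4)w^2 - (37/2)w + 179/4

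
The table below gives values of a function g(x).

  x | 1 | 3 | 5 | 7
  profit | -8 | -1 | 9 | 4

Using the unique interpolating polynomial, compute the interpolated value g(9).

Evaluate each Lagrange basis at x = 9:
L_0(9) = (6)·(4)·(2)/[(-2)·(-4)·(-6)] = -1
L_1(9) = (8)·(4)·(2)/[(2)·(-2)·(-4)] = 4
L_2(9) = (8)·(6)·(2)/[(4)·(2)·(-2)] = -6
L_3(9) = (8)·(6)·(4)/[(6)·(4)·(2)] = 4
Sum: (-8)·(-1) + (-1)·(4) + 9·(-6) + 4·(4) = -34

-34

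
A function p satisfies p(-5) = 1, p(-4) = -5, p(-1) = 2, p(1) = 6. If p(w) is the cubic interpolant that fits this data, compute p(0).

11/2

Using Newton's divided-difference form:
p[-5,-4] = (-5 - 1) / (-4 - (-5)) = -6
p[-4,-1] = (2 - (-5)) / (-1 - (-4)) = 7/3
p[-1,1] = (6 - 2) / (1 - (-1)) = 2
p[-5,-4,-1] = (7/3 - (-6)) / (-1 - (-5)) = 25/12
p[-4,-1,1] = (2 - 7/3) / (1 - (-4)) = -1/15
p[-5,-4,-1,1] = (-1/15 - 25/12) / (1 - (-5)) = -43/120
p(0) = 1 + (-6)·(5) + (25/12)·(5)·(4) + (-43/120)·(5)·(4)·(1) = 11/2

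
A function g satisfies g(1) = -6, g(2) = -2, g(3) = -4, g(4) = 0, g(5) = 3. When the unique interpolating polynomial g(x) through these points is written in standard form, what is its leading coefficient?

Build the Lagrange basis polynomials:
L_0(x) = (x - 2)(x - 3)(x - 4)(x - 5) / [24] = (1/24)x^4 - (7/12)x^3 + (71/24)x^2 - (77/12)x + 5
L_1(x) = (x - 1)(x - 3)(x - 4)(x - 5) / [-6] = -(1/6)x^4 + (13/6)x^3 - (59/6)x^2 + (107/6)x - 10
L_2(x) = (x - 1)(x - 2)(x - 4)(x - 5) / [4] = (1/4)x^4 - 3x^3 + (49/4)x^2 - (39/2)x + 10
L_3(x) = (x - 1)(x - 2)(x - 3)(x - 5) / [-6] = -(1/6)x^4 + (11/6)x^3 - (41/6)x^2 + (61/6)x - 5
L_4(x) = (x - 1)(x - 2)(x - 3)(x - 4) / [24] = (1/24)x^4 - (5/12)x^3 + (35/24)x^2 - (25/12)x + 1
g(x) = (-6)·L_0 + (-2)·L_1 + (-4)·L_2 + 0·L_3 + 3·L_4
Only the coefficient of x^4 is needed; take it from each L_i and combine:
(-6)·(1/24) + (-2)·(-1/6) + (-4)·(1/4) + 0·(-1/6) + 3·(1/24) = -19/24

-19/24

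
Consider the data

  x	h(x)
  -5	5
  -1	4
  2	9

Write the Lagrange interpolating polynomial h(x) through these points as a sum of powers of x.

h(x) = (23/84)x^2 + (39/28)x + 215/42

Build the Lagrange basis polynomials:
L_0(x) = (x + 1)(x - 2) / [28] = (1/28)x^2 - (1/28)x - 1/14
L_1(x) = (x + 5)(x - 2) / [-12] = -(1/12)x^2 - (1/4)x + 5/6
L_2(x) = (x + 5)(x + 1) / [21] = (1/21)x^2 + (2/7)x + 5/21
h(x) = 5·L_0 + 4·L_1 + 9·L_2
  5·L_0(x) = (5/28)x^2 - (5/28)x - 5/14
  4·L_1(x) = -(1/3)x^2 - x + 10/3
  9·L_2(x) = (3/7)x^2 + (18/7)x + 15/7
Adding term by term: (23/84)x^2 + (39/28)x + 215/42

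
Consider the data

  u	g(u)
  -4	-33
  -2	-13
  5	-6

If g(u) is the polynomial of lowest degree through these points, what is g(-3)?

-22

L_0(-3) = (-1)·(-8)/[(-2)·(-9)] = 4/9
L_1(-3) = (1)·(-8)/[(2)·(-7)] = 4/7
L_2(-3) = (1)·(-1)/[(9)·(7)] = -1/63
Sum: (-33)·(4/9) + (-13)·(4/7) + (-6)·(-1/63) = -22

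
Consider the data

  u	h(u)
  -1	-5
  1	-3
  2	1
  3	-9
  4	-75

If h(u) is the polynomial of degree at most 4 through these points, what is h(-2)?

Using Newton's divided-difference form:
h[-1,1] = (-3 - (-5)) / (1 - (-1)) = 1
h[1,2] = (1 - (-3)) / (2 - 1) = 4
h[2,3] = (-9 - 1) / (3 - 2) = -10
h[3,4] = (-75 - (-9)) / (4 - 3) = -66
h[-1,1,2] = (4 - 1) / (2 - (-1)) = 1
h[1,2,3] = (-10 - 4) / (3 - 1) = -7
h[2,3,4] = (-66 - (-10)) / (4 - 2) = -28
h[-1,1,2,3] = (-7 - 1) / (3 - (-1)) = -2
h[1,2,3,4] = (-28 - (-7)) / (4 - 1) = -7
h[-1,1,2,3,4] = (-7 - (-2)) / (4 - (-1)) = -1
h(-2) = -5 + 1·(-1) + 1·(-1)·(-3) + (-2)·(-1)·(-3)·(-4) + (-1)·(-1)·(-3)·(-4)·(-5) = -39

-39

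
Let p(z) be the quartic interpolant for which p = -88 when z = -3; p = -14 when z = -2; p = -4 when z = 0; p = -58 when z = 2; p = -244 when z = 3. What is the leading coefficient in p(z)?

-2

The leading coefficient equals the top divided difference p[-3,-2,0,2,3].
p[-3,-2] = (-14 - (-88)) / (-2 - (-3)) = 74
p[-2,0] = (-4 - (-14)) / (0 - (-2)) = 5
p[0,2] = (-58 - (-4)) / (2 - 0) = -27
p[2,3] = (-244 - (-58)) / (3 - 2) = -186
p[-3,-2,0] = (5 - 74) / (0 - (-3)) = -23
p[-2,0,2] = (-27 - 5) / (2 - (-2)) = -8
p[0,2,3] = (-186 - (-27)) / (3 - 0) = -53
p[-3,-2,0,2] = (-8 - (-23)) / (2 - (-3)) = 3
p[-2,0,2,3] = (-53 - (-8)) / (3 - (-2)) = -9
p[-3,-2,0,2,3] = (-9 - 3) / (3 - (-3)) = -2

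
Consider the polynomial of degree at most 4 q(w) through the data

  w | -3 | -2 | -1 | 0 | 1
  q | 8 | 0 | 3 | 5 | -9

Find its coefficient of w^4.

-1/8

Build the Lagrange basis polynomials:
L_0(w) = (w + 2)(w + 1)w(w - 1) / [24] = (1/24)w^4 + (1/12)w^3 - (1/24)w^2 - (1/12)w
L_1(w) = (w + 3)(w + 1)w(w - 1) / [-6] = -(1/6)w^4 - (1/2)w^3 + (1/6)w^2 + (1/2)w
L_2(w) = (w + 3)(w + 2)w(w - 1) / [4] = (1/4)w^4 + w^3 + (1/4)w^2 - (3/2)w
L_3(w) = (w + 3)(w + 2)(w + 1)(w - 1) / [-6] = -(1/6)w^4 - (5/6)w^3 - (5/6)w^2 + (5/6)w + 1
L_4(w) = (w + 3)(w + 2)(w + 1)w / [24] = (1/24)w^4 + (1/4)w^3 + (11/24)w^2 + (1/4)w
q(w) = 8·L_0 + 0·L_1 + 3·L_2 + 5·L_3 + (-9)·L_4
Only the coefficient of w^4 is needed; take it from each L_i and combine:
8·(1/24) + 0·(-1/6) + 3·(1/4) + 5·(-1/6) + (-9)·(1/24) = -1/8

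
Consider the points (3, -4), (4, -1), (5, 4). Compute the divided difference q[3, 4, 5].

1

q[3,4] = (-1 - (-4)) / (4 - 3) = 3
q[4,5] = (4 - (-1)) / (5 - 4) = 5
q[3,4,5] = (5 - 3) / (5 - 3) = 1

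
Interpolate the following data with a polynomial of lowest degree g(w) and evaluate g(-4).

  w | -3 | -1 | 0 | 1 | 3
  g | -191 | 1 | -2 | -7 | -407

-722

L_0(-4) = (-3)·(-4)·(-5)·(-7)/[(-2)·(-3)·(-4)·(-6)] = 35/12
L_1(-4) = (-1)·(-4)·(-5)·(-7)/[(2)·(-1)·(-2)·(-4)] = -35/4
L_2(-4) = (-1)·(-3)·(-5)·(-7)/[(3)·(1)·(-1)·(-3)] = 35/3
L_3(-4) = (-1)·(-3)·(-4)·(-7)/[(4)·(2)·(1)·(-2)] = -21/4
L_4(-4) = (-1)·(-3)·(-4)·(-5)/[(6)·(4)·(3)·(2)] = 5/12
Sum: (-191)·(35/12) + 1·(-35/4) + (-2)·(35/3) + (-7)·(-21/4) + (-407)·(5/12) = -722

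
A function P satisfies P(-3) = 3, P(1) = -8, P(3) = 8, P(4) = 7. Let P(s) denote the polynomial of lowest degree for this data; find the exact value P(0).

-235/14

Using Newton's divided-difference form:
P[-3,1] = (-8 - 3) / (1 - (-3)) = -11/4
P[1,3] = (8 - (-8)) / (3 - 1) = 8
P[3,4] = (7 - 8) / (4 - 3) = -1
P[-3,1,3] = (8 - (-11/4)) / (3 - (-3)) = 43/24
P[1,3,4] = (-1 - 8) / (4 - 1) = -3
P[-3,1,3,4] = (-3 - 43/24) / (4 - (-3)) = -115/168
P(0) = 3 + (-11/4)·(3) + (43/24)·(3)·(-1) + (-115/168)·(3)·(-1)·(-3) = -235/14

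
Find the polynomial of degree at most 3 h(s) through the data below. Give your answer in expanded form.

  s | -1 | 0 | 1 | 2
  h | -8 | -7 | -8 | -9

Build the Lagrange basis polynomials:
L_0(s) = s(s - 1)(s - 2) / [-6] = -(1/6)s^3 + (1/2)s^2 - (1/3)s
L_1(s) = (s + 1)(s - 1)(s - 2) / [2] = (1/2)s^3 - s^2 - (1/2)s + 1
L_2(s) = (s + 1)s(s - 2) / [-2] = -(1/2)s^3 + (1/2)s^2 + s
L_3(s) = (s + 1)s(s - 1) / [6] = (1/6)s^3 - (1/6)s
h(s) = (-8)·L_0 + (-7)·L_1 + (-8)·L_2 + (-9)·L_3
  (-8)·L_0(s) = (4/3)s^3 - 4s^2 + (8/3)s
  (-7)·L_1(s) = -(7/2)s^3 + 7s^2 + (7/2)s - 7
  (-8)·L_2(s) = 4s^3 - 4s^2 - 8s
  (-9)·L_3(s) = -(3/2)s^3 + (3/2)s
Adding term by term: (1/3)s^3 - s^2 - (1/3)s - 7

h(s) = (1/3)s^3 - s^2 - (1/3)s - 7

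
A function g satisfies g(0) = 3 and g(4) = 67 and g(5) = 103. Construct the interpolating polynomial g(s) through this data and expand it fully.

g(s) = 4s^2 + 3

Build the Lagrange basis polynomials:
L_0(s) = (s - 4)(s - 5) / [20] = (1/20)s^2 - (9/20)s + 1
L_1(s) = s(s - 5) / [-4] = -(1/4)s^2 + (5/4)s
L_2(s) = s(s - 4) / [5] = (1/5)s^2 - (4/5)s
g(s) = 3·L_0 + 67·L_1 + 103·L_2
  3·L_0(s) = (3/20)s^2 - (27/20)s + 3
  67·L_1(s) = -(67/4)s^2 + (335/4)s
  103·L_2(s) = (103/5)s^2 - (412/5)s
Adding term by term: 4s^2 + 3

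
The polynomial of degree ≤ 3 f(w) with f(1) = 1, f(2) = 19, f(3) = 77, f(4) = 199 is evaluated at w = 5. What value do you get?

409

Using Newton's divided-difference form:
f[1,2] = (19 - 1) / (2 - 1) = 18
f[2,3] = (77 - 19) / (3 - 2) = 58
f[3,4] = (199 - 77) / (4 - 3) = 122
f[1,2,3] = (58 - 18) / (3 - 1) = 20
f[2,3,4] = (122 - 58) / (4 - 2) = 32
f[1,2,3,4] = (32 - 20) / (4 - 1) = 4
f(5) = 1 + 18·(4) + 20·(4)·(3) + 4·(4)·(3)·(2) = 409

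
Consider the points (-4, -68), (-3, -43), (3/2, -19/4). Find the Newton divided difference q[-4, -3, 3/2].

q[-4,-3] = (-43 - (-68)) / (-3 - (-4)) = 25
q[-3,3/2] = (-19/4 - (-43)) / (3/2 - (-3)) = 17/2
q[-4,-3,3/2] = (17/2 - 25) / (3/2 - (-4)) = -3

-3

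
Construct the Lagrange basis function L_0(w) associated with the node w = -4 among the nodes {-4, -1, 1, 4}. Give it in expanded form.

L_0(w) = -(1/120)w^3 + (1/30)w^2 + (1/120)w - 1/30

L_0(w) = (w + 1)(w - 1)(w - 4) / [(-3)·(-5)·(-8)]
       = (w^3 - 4w^2 - w + 4) / (-120)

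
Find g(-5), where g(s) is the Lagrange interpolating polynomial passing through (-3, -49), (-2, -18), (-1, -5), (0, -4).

-189

Evaluate each Lagrange basis at s = -5:
L_0(-5) = (-3)·(-4)·(-5)/[(-1)·(-2)·(-3)] = 10
L_1(-5) = (-2)·(-4)·(-5)/[(1)·(-1)·(-2)] = -20
L_2(-5) = (-2)·(-3)·(-5)/[(2)·(1)·(-1)] = 15
L_3(-5) = (-2)·(-3)·(-4)/[(3)·(2)·(1)] = -4
Sum: (-49)·(10) + (-18)·(-20) + (-5)·(15) + (-4)·(-4) = -189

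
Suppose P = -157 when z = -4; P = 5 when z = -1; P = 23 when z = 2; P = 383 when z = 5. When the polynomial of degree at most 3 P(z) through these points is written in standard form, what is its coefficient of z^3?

The leading coefficient equals the top divided difference P[-4,-1,2,5].
P[-4,-1] = (5 - (-157)) / (-1 - (-4)) = 54
P[-1,2] = (23 - 5) / (2 - (-1)) = 6
P[2,5] = (383 - 23) / (5 - 2) = 120
P[-4,-1,2] = (6 - 54) / (2 - (-4)) = -8
P[-1,2,5] = (120 - 6) / (5 - (-1)) = 19
P[-4,-1,2,5] = (19 - (-8)) / (5 - (-4)) = 3

3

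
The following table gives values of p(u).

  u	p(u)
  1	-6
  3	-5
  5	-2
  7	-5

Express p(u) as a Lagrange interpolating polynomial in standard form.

p(u) = -(1/6)u^3 + (7/4)u^2 - (13/3)u - 13/4

Build the Lagrange basis polynomials:
L_0(u) = (u - 3)(u - 5)(u - 7) / [-48] = -(1/48)u^3 + (5/16)u^2 - (71/48)u + 35/16
L_1(u) = (u - 1)(u - 5)(u - 7) / [16] = (1/16)u^3 - (13/16)u^2 + (47/16)u - 35/16
L_2(u) = (u - 1)(u - 3)(u - 7) / [-16] = -(1/16)u^3 + (11/16)u^2 - (31/16)u + 21/16
L_3(u) = (u - 1)(u - 3)(u - 5) / [48] = (1/48)u^3 - (3/16)u^2 + (23/48)u - 5/16
p(u) = (-6)·L_0 + (-5)·L_1 + (-2)·L_2 + (-5)·L_3
  (-6)·L_0(u) = (1/8)u^3 - (15/8)u^2 + (71/8)u - 105/8
  (-5)·L_1(u) = -(5/16)u^3 + (65/16)u^2 - (235/16)u + 175/16
  (-2)·L_2(u) = (1/8)u^3 - (11/8)u^2 + (31/8)u - 21/8
  (-5)·L_3(u) = -(5/48)u^3 + (15/16)u^2 - (115/48)u + 25/16
Adding term by term: -(1/6)u^3 + (7/4)u^2 - (13/3)u - 13/4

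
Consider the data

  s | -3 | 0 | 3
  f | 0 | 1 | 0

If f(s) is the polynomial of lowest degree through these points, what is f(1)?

Evaluate each Lagrange basis at s = 1:
L_0(1) = (1)·(-2)/[(-3)·(-6)] = -1/9
L_1(1) = (4)·(-2)/[(3)·(-3)] = 8/9
L_2(1) = (4)·(1)/[(6)·(3)] = 2/9
Sum: 0 + 1·(8/9) + 0 = 8/9

8/9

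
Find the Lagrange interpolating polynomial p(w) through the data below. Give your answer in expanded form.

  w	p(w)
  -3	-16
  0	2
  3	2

Build the Lagrange basis polynomials:
L_0(w) = w(w - 3) / [18] = (1/18)w^2 - (1/6)w
L_1(w) = (w + 3)(w - 3) / [-9] = -(1/9)w^2 + 1
L_2(w) = (w + 3)w / [18] = (1/18)w^2 + (1/6)w
p(w) = (-16)·L_0 + 2·L_1 + 2·L_2
  (-16)·L_0(w) = -(8/9)w^2 + (8/3)w
  2·L_1(w) = -(2/9)w^2 + 2
  2·L_2(w) = (1/9)w^2 + (1/3)w
Adding term by term: -w^2 + 3w + 2

p(w) = -w^2 + 3w + 2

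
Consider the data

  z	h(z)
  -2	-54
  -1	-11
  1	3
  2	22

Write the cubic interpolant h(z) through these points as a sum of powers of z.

h(z) = 4z^3 - 4z^2 + 3z

L_0(z) = (z + 1)(z - 1)(z - 2) / [-12] = -(1/12)z^3 + (1/6)z^2 + (1/12)z - 1/6
L_1(z) = (z + 2)(z - 1)(z - 2) / [6] = (1/6)z^3 - (1/6)z^2 - (2/3)z + 2/3
L_2(z) = (z + 2)(z + 1)(z - 2) / [-6] = -(1/6)z^3 - (1/6)z^2 + (2/3)z + 2/3
L_3(z) = (z + 2)(z + 1)(z - 1) / [12] = (1/12)z^3 + (1/6)z^2 - (1/12)z - 1/6
h(z) = (-54)·L_0 + (-11)·L_1 + 3·L_2 + 22·L_3
  (-54)·L_0(z) = (9/2)z^3 - 9z^2 - (9/2)z + 9
  (-11)·L_1(z) = -(11/6)z^3 + (11/6)z^2 + (22/3)z - 22/3
  3·L_2(z) = -(1/2)z^3 - (1/2)z^2 + 2z + 2
  22·L_3(z) = (11/6)z^3 + (11/3)z^2 - (11/6)z - 11/3
Adding term by term: 4z^3 - 4z^2 + 3z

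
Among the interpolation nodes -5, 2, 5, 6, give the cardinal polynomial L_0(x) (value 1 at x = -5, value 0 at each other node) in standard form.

L_0(x) = (x - 2)(x - 5)(x - 6) / [(-7)·(-10)·(-11)]
       = (x^3 - 13x^2 + 52x - 60) / (-770)

L_0(x) = -(1/770)x^3 + (13/770)x^2 - (26/385)x + 6/77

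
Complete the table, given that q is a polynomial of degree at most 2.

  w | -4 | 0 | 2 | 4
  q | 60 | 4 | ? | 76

24

The 3 known values determine q uniquely (degree ≤ 2).
Evaluate each Lagrange basis at w = 2:
L_0(2) = (2)·(-2)/[(-4)·(-8)] = -1/8
L_1(2) = (6)·(-2)/[(4)·(-4)] = 3/4
L_2(2) = (6)·(2)/[(8)·(4)] = 3/8
Sum: 60·(-1/8) + 4·(3/4) + 76·(3/8) = 24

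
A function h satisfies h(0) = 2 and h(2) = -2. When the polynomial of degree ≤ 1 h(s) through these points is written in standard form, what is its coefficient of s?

The leading coefficient equals the top divided difference h[0,2].
h[0,2] = (-2 - 2) / (2 - 0) = -2

-2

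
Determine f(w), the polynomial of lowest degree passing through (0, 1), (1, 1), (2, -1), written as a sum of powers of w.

f(w) = -w^2 + w + 1

Build the Lagrange basis polynomials:
L_0(w) = (w - 1)(w - 2) / [2] = (1/2)w^2 - (3/2)w + 1
L_1(w) = w(w - 2) / [-1] = -w^2 + 2w
L_2(w) = w(w - 1) / [2] = (1/2)w^2 - (1/2)w
f(w) = 1·L_0 + 1·L_1 + (-1)·L_2
  1·L_0(w) = (1/2)w^2 - (3/2)w + 1
  1·L_1(w) = -w^2 + 2w
  (-1)·L_2(w) = -(1/2)w^2 + (1/2)w
Adding term by term: -w^2 + w + 1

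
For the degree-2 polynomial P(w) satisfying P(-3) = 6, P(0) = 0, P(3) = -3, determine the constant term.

0

Build the Lagrange basis polynomials:
L_0(w) = w(w - 3) / [18] = (1/18)w^2 - (1/6)w
L_1(w) = (w + 3)(w - 3) / [-9] = -(1/9)w^2 + 1
L_2(w) = (w + 3)w / [18] = (1/18)w^2 + (1/6)w
P(w) = 6·L_0 + 0·L_1 + (-3)·L_2
Only the constant term is needed; take it from each L_i and combine:
6·(0) + 0·(1) + (-3)·(0) = 0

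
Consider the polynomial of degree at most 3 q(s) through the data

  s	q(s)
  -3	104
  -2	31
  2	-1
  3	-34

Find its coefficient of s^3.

Build the Lagrange basis polynomials:
L_0(s) = (s + 2)(s - 2)(s - 3) / [-30] = -(1/30)s^3 + (1/10)s^2 + (2/15)s - 2/5
L_1(s) = (s + 3)(s - 2)(s - 3) / [20] = (1/20)s^3 - (1/10)s^2 - (9/20)s + 9/10
L_2(s) = (s + 3)(s + 2)(s - 3) / [-20] = -(1/20)s^3 - (1/10)s^2 + (9/20)s + 9/10
L_3(s) = (s + 3)(s + 2)(s - 2) / [30] = (1/30)s^3 + (1/10)s^2 - (2/15)s - 2/5
q(s) = 104·L_0 + 31·L_1 + (-1)·L_2 + (-34)·L_3
Only the coefficient of s^3 is needed; take it from each L_i and combine:
104·(-1/30) + 31·(1/20) + (-1)·(-1/20) + (-34)·(1/30) = -3

-3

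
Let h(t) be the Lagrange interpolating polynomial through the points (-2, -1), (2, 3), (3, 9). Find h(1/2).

L_0(1/2) = (-3/2)·(-5/2)/[(-4)·(-5)] = 3/16
L_1(1/2) = (5/2)·(-5/2)/[(4)·(-1)] = 25/16
L_2(1/2) = (5/2)·(-3/2)/[(5)·(1)] = -3/4
Sum: (-1)·(3/16) + 3·(25/16) + 9·(-3/4) = -9/4

-9/4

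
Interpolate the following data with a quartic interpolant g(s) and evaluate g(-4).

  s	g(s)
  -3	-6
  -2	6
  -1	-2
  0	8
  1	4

-146

Evaluate each Lagrange basis at s = -4:
L_0(-4) = (-2)·(-3)·(-4)·(-5)/[(-1)·(-2)·(-3)·(-4)] = 5
L_1(-4) = (-1)·(-3)·(-4)·(-5)/[(1)·(-1)·(-2)·(-3)] = -10
L_2(-4) = (-1)·(-2)·(-4)·(-5)/[(2)·(1)·(-1)·(-2)] = 10
L_3(-4) = (-1)·(-2)·(-3)·(-5)/[(3)·(2)·(1)·(-1)] = -5
L_4(-4) = (-1)·(-2)·(-3)·(-4)/[(4)·(3)·(2)·(1)] = 1
Sum: (-6)·(5) + 6·(-10) + (-2)·(10) + 8·(-5) + 4·(1) = -146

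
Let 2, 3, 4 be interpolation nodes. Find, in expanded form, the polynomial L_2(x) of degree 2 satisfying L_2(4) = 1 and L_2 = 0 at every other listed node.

L_2(x) = (x - 2)(x - 3) / [(2)·(1)]
       = (x^2 - 5x + 6) / (2)

L_2(x) = (1/2)x^2 - (5/2)x + 3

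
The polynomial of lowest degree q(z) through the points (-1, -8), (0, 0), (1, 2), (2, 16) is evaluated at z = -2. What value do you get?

Using Newton's divided-difference form:
q[-1,0] = (0 - (-8)) / (0 - (-1)) = 8
q[0,1] = (2 - 0) / (1 - 0) = 2
q[1,2] = (16 - 2) / (2 - 1) = 14
q[-1,0,1] = (2 - 8) / (1 - (-1)) = -3
q[0,1,2] = (14 - 2) / (2 - 0) = 6
q[-1,0,1,2] = (6 - (-3)) / (2 - (-1)) = 3
q(-2) = -8 + 8·(-1) + (-3)·(-1)·(-2) + 3·(-1)·(-2)·(-3) = -40

-40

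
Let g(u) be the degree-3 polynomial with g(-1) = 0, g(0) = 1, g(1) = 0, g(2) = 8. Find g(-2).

-14

Evaluate each Lagrange basis at u = -2:
L_0(-2) = (-2)·(-3)·(-4)/[(-1)·(-2)·(-3)] = 4
L_1(-2) = (-1)·(-3)·(-4)/[(1)·(-1)·(-2)] = -6
L_2(-2) = (-1)·(-2)·(-4)/[(2)·(1)·(-1)] = 4
L_3(-2) = (-1)·(-2)·(-3)/[(3)·(2)·(1)] = -1
Sum: 0 + 1·(-6) + 0 + 8·(-1) = -14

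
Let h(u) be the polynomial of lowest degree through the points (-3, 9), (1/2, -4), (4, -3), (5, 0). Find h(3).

Using Newton's divided-difference form:
h[-3,1/2] = (-4 - 9) / (1/2 - (-3)) = -26/7
h[1/2,4] = (-3 - (-4)) / (4 - 1/2) = 2/7
h[4,5] = (0 - (-3)) / (5 - 4) = 3
h[-3,1/2,4] = (2/7 - (-26/7)) / (4 - (-3)) = 4/7
h[1/2,4,5] = (3 - 2/7) / (5 - 1/2) = 38/63
h[-3,1/2,4,5] = (38/63 - 4/7) / (5 - (-3)) = 1/252
h(3) = 9 + (-26/7)·(6) + (4/7)·(6)·(5/2) + (1/252)·(6)·(5/2)·(-1) = -401/84

-401/84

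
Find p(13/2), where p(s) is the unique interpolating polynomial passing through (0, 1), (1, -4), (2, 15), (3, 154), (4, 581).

74571/16

Evaluate each Lagrange basis at s = 13/2:
L_0(13/2) = (11/2)·(9/2)·(7/2)·(5/2)/[(-1)·(-2)·(-3)·(-4)] = 1155/128
L_1(13/2) = (13/2)·(9/2)·(7/2)·(5/2)/[(1)·(-1)·(-2)·(-3)] = -1365/32
L_2(13/2) = (13/2)·(11/2)·(7/2)·(5/2)/[(2)·(1)·(-1)·(-2)] = 5005/64
L_3(13/2) = (13/2)·(11/2)·(9/2)·(5/2)/[(3)·(2)·(1)·(-1)] = -2145/32
L_4(13/2) = (13/2)·(11/2)·(9/2)·(7/2)/[(4)·(3)·(2)·(1)] = 3003/128
Sum: 1·(1155/128) + (-4)·(-1365/32) + 15·(5005/64) + 154·(-2145/32) + 581·(3003/128) = 74571/16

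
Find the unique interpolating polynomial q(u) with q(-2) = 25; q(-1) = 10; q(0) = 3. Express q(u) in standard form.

Build the Lagrange basis polynomials:
L_0(u) = (u + 1)u / [2] = (1/2)u^2 + (1/2)u
L_1(u) = (u + 2)u / [-1] = -u^2 - 2u
L_2(u) = (u + 2)(u + 1) / [2] = (1/2)u^2 + (3/2)u + 1
q(u) = 25·L_0 + 10·L_1 + 3·L_2
  25·L_0(u) = (25/2)u^2 + (25/2)u
  10·L_1(u) = -10u^2 - 20u
  3·L_2(u) = (3/2)u^2 + (9/2)u + 3
Adding term by term: 4u^2 - 3u + 3

q(u) = 4u^2 - 3u + 3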